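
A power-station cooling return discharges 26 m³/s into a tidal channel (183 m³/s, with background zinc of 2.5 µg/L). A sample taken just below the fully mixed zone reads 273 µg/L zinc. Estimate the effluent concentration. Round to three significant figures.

Mass balance: 183.0·2.500 + 26.00·Cₑ = 209.0·273.0
→ Cₑ = (209.0·273.0 − 183.0·2.500) / 26.00 = 2177 µg/L.

2180 µg/L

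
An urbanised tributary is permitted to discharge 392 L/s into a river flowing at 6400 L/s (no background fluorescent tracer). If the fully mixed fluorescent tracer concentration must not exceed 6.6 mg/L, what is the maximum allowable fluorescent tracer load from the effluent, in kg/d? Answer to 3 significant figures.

Mass balance at the limit: 6400·0 + 392.0·Cₑ = 6792·6.6 → Cₑ = 114.4 mg/L.
392.0 L/s = 0.3920 m³/s. Load = 0.3920 m³/s × 114.4 g/m³ × 86 400 s/d = 3873 kg/d.

3870 kg/d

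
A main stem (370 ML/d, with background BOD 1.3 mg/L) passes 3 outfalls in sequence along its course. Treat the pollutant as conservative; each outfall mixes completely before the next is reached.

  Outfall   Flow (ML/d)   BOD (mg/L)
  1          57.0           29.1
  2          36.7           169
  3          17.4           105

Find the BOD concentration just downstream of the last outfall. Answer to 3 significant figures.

Outfall 1: combined Q = 427.0 ML/d; C = (370.0·1.300 + 57.00·29.10)/427.0 = 5.011 mg/L.
Outfall 2: combined Q = 463.7 ML/d; C = (427.0·5.011 + 36.70·169.0)/463.7 = 17.99 mg/L.
Outfall 3: combined Q = 481.1 ML/d; C = (463.7·17.99 + 17.40·105.0)/481.1 = 21.14 mg/L.

21.1 mg/L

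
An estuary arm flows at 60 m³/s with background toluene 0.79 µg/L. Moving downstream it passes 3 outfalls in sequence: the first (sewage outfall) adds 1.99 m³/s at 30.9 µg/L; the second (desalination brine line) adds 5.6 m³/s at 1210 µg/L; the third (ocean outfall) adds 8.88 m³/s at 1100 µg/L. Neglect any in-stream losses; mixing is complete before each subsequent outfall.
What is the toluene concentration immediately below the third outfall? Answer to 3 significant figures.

218 µg/L

Below outfall 1: Q → 61.99 m³/s, C = (60.00·0.7900 + 1.990·30.90)/61.99 = 1.757 µg/L.
Below outfall 2: Q → 67.59 m³/s, C = (61.99·1.757 + 5.600·1210)/67.59 = 101.9 µg/L.
Below outfall 3: Q → 76.47 m³/s, C = (67.59·101.9 + 8.880·1100)/76.47 = 217.8 µg/L.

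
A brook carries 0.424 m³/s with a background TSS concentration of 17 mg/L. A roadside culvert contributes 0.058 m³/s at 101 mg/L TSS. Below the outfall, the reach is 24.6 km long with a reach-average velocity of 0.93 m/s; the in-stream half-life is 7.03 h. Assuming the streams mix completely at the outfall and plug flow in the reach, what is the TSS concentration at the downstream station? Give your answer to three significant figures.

Mass balance: C = (0.4240·17.00 + 0.05800·101.0) / 0.4820 = 13.07/0.4820 = 27.11 mg/L.
Travel time t = 24.6·1000 / 0.93 = 26450 s = 7.348 h.
Half-life 7.03 h → k = ln 2 / 7.03 = 0.09860 h⁻¹ = 2.366 d⁻¹.
Applying C = C₀e^(−kt): 27.11 × 0.4846 = 13.14 mg/L.

13.1 mg/L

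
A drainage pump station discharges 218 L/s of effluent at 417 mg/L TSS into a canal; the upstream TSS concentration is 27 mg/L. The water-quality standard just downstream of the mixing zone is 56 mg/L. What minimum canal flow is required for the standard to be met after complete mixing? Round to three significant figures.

2710 L/s

Set C_mix = 56: (Q·27.00 + 218.0·417.0) / (Q + 218.0) = 56
→ Q = 218.0·(417.0 − 56)/(56 − 27.00) = 2714 L/s.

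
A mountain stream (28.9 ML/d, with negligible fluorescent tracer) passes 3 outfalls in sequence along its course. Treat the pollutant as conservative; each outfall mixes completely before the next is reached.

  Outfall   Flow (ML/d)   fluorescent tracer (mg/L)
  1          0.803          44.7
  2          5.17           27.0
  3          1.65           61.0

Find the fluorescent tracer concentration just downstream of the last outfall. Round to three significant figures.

7.56 mg/L

After outfall 1: Q = 28.90 + 0.8030 = 29.70 ML/d; C = (28.90·0 + 0.8030·44.70)/29.70 = 1.208 mg/L.
After outfall 2: Q = 29.70 + 5.170 = 34.87 ML/d; C = (29.70·1.208 + 5.170·27.00)/34.87 = 5.032 mg/L.
After outfall 3: Q = 34.87 + 1.650 = 36.52 ML/d; C = (34.87·5.032 + 1.650·61.00)/36.52 = 7.561 mg/L.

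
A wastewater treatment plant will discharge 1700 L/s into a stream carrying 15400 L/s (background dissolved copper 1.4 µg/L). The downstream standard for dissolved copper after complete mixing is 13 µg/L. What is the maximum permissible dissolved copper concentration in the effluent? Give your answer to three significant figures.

118 µg/L

At the limit, (Qr·Cr + Qe·Cₑ)/(Qr + Qe) = 13:
Cₑ = (17100·13 − 15400·1.400) / 1700 = 118.1 µg/L.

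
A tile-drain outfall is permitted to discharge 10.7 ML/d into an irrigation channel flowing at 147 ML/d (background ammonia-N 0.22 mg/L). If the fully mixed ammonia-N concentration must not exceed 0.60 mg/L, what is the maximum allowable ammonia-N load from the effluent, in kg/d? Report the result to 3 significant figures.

62.3 kg/d

Mass balance at the limit: 147.0·0.2200 + 10.70·Cₑ = 157.7·0.60 → Cₑ = 5.821 mg/L.
10.70 ML/d = 0.1238 m³/s. Load = 0.1238 m³/s × 5.821 g/m³ × 86 400 s/d = 62.28 kg/d.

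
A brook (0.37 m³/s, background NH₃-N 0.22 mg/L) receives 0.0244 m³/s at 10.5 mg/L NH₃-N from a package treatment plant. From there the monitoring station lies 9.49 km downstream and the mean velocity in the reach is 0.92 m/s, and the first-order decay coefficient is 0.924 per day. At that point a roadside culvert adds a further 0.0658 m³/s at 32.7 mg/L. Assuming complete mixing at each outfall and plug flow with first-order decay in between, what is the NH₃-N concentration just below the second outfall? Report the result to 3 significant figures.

5.33 mg/L

Conservation of mass: C = (0.3700·0.2200 + 0.02440·10.50) / 0.3944 = 0.3376/0.3944 = 0.8560 mg/L; combined flow 0.3944 m³/s.
Travel time t = 9.49·1000 / 0.92 = 10320 s = 2.865 h.
After decay, C = 0.8560 × e^(−kt) = 0.8560 × 0.8956 = 0.7666 mg/L.
Second outfall: C = (0.3944·0.7666 + 0.06580·32.70)/0.4602 = 5.332 mg/L.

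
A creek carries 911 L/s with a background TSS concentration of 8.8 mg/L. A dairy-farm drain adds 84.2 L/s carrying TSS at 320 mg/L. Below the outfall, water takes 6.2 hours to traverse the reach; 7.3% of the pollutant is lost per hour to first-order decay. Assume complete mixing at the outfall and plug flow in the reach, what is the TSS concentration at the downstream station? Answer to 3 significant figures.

22.0 mg/L

Mixed concentration C = ΣQC/ΣQ = (911.0·8.800 + 84.20·320.0) / 995.2 = 34960/995.2 = 35.13 mg/L.
7.3%/h lost → k = −ln(1 − 0.073) = 0.07580 h⁻¹.
Applying C = C₀e^(−kt): 35.13 × 0.6250 = 21.96 mg/L.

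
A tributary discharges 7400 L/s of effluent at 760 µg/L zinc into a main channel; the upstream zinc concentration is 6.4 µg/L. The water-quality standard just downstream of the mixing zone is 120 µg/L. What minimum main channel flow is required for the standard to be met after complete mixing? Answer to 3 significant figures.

41700 L/s

Set C_mix = 120: (Q·6.400 + 7400·760.0) / (Q + 7400) = 120
→ Q = 7400·(760.0 − 120)/(120 − 6.400) = 41690 L/s.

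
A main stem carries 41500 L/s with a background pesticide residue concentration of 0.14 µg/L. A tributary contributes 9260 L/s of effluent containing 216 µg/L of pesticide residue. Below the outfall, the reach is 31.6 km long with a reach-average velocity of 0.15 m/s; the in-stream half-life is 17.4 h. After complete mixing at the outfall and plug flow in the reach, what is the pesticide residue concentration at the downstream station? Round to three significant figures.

3.84 µg/L

Mass balance: C = (41500·0.1400 + 9260·216.0) / 50760 = 2006000/50760 = 39.52 µg/L.
Travel time t = 31.6·1000 / 0.15 = 210700 s = 58.52 h.
Half-life 17.4 h → k = ln 2 / 17.4 = 0.03984 h⁻¹ = 0.9561 d⁻¹.
Applying C = C₀e^(−kt): 39.52 × 0.09718 = 3.841 µg/L.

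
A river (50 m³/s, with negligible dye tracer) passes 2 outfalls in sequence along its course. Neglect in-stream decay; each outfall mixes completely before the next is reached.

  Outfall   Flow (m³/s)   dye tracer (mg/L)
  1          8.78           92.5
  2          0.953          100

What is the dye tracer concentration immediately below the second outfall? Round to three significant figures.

Outfall 1: combined Q = 58.78 m³/s; C = (50.00·0 + 8.780·92.50)/58.78 = 13.82 mg/L.
Outfall 2: combined Q = 59.73 m³/s; C = (58.78·13.82 + 0.9530·100.0)/59.73 = 15.19 mg/L.

15.2 mg/L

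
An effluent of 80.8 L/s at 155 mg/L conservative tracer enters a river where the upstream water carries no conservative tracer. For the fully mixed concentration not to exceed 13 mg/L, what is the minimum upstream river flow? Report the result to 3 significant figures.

Set C_mix = 13: (Q·0 + 80.80·155.0) / (Q + 80.80) = 13
→ Q = 80.80·(155.0 − 13)/(13 − 0) = 882.6 L/s.

883 L/s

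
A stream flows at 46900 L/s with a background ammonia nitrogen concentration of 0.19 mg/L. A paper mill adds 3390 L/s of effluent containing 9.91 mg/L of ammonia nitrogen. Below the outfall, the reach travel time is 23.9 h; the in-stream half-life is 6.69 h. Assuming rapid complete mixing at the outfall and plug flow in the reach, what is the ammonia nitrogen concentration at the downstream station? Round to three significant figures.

0.0710 mg/L

Mass balance: C = (46900·0.1900 + 3390·9.910) / 50290 = 42510/50290 = 0.8452 mg/L.
Half-life 6.69 h → k = ln 2 / 6.69 = 0.1036 h⁻¹ = 2.487 d⁻¹.
Decay over the reach: 0.8452·exp(−kt) = 0.8452·0.08406 = 0.07105 mg/L.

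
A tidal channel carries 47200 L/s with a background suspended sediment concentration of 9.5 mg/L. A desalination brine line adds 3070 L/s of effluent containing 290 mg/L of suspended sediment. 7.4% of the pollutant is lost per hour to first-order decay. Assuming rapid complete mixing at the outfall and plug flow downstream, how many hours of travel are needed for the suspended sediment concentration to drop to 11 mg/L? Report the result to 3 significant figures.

11.5 h

Flow-weighted average: C = (47200·9.500 + 3070·290.0) / 50270 = 1339000/50270 = 26.63 mg/L.
7.4%/h lost → k = −ln(1 − 0.074) = 0.07688 h⁻¹.
26.63·exp(−k·t) = 11 → t = ln(26.63/11)/k = 41400 s = 11.50 h.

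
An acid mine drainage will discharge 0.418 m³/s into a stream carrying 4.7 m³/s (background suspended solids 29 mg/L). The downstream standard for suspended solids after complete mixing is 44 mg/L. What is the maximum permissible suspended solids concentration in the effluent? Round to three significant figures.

213 mg/L

At the limit, (Qr·Cr + Qe·Cₑ)/(Qr + Qe) = 44:
Cₑ = (5.118·44 − 4.700·29.00) / 0.4180 = 212.7 mg/L.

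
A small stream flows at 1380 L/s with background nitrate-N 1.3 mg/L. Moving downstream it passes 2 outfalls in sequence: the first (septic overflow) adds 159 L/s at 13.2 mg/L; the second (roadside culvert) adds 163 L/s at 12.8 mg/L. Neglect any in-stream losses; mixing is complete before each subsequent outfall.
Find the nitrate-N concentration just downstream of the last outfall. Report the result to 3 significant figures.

Below outfall 1: Q → 1539 L/s, C = (1380·1.300 + 159.0·13.20)/1539 = 2.529 mg/L.
Below outfall 2: Q → 1702 L/s, C = (1539·2.529 + 163.0·12.80)/1702 = 3.513 mg/L.

3.51 mg/L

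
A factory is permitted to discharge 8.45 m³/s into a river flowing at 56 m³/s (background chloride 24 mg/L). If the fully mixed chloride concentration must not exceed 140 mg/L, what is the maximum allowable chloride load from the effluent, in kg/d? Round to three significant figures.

Mass balance at the limit: 56.00·24.00 + 8.450·Cₑ = 64.45·140 → Cₑ = 908.8 mg/L.
Load = 8.450 m³/s × 908.8 g/m³ × 86 400 s/d = 663500 kg/d.

663000 kg/d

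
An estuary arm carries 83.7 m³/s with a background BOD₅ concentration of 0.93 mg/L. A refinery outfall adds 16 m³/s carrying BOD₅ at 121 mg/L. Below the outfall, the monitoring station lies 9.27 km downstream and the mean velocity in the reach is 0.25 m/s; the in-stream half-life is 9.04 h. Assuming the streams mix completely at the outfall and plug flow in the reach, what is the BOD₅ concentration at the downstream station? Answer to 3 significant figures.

After mixing, C = (83.70·0.9300 + 16.00·121.0) / 99.70 = 2014/99.70 = 20.20 mg/L.
Travel time t = 9.27·1000 / 0.25 = 37080 s = 10.30 h.
Half-life 9.04 h → k = ln 2 / 9.04 = 0.07668 h⁻¹ = 1.840 d⁻¹.
First-order decay: C = 20.20·exp(−k·t) = 20.20·0.4540 = 9.169 mg/L.

9.17 mg/L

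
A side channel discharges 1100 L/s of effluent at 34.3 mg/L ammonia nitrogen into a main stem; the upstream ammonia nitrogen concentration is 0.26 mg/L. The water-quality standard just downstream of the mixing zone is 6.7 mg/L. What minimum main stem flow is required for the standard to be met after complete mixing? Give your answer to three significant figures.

Set C_mix = 6.7: (Q·0.2600 + 1100·34.30) / (Q + 1100) = 6.7
→ Q = 1100·(34.30 − 6.7)/(6.7 − 0.2600) = 4714 L/s.

4710 L/s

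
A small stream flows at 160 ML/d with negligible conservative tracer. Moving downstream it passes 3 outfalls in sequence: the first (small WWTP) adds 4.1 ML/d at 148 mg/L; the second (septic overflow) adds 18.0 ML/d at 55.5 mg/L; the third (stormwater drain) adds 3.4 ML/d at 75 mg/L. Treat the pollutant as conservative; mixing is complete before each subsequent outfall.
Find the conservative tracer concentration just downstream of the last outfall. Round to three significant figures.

10.0 mg/L

After outfall 1: Q = 160.0 + 4.100 = 164.1 ML/d; C = (160.0·0 + 4.100·148.0)/164.1 = 3.698 mg/L.
After outfall 2: Q = 164.1 + 18.00 = 182.1 ML/d; C = (164.1·3.698 + 18.00·55.50)/182.1 = 8.818 mg/L.
After outfall 3: Q = 182.1 + 3.400 = 185.5 ML/d; C = (182.1·8.818 + 3.400·75.00)/185.5 = 10.03 mg/L.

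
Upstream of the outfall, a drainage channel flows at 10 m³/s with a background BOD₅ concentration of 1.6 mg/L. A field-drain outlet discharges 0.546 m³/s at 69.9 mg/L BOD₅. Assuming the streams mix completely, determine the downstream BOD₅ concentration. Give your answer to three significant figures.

Mass balance: C = (10.00·1.600 + 0.5460·69.90) / 10.55 = 54.17/10.55 = 5.136 mg/L.

5.14 mg/L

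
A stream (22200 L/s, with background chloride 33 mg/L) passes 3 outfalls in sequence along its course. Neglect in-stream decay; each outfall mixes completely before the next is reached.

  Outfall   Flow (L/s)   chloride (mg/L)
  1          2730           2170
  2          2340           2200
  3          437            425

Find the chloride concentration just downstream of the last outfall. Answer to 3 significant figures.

433 mg/L

Below outfall 1: Q → 24930 L/s, C = (22200·33.00 + 2730·2170)/24930 = 267.0 mg/L.
Below outfall 2: Q → 27270 L/s, C = (24930·267.0 + 2340·2200)/27270 = 432.9 mg/L.
Below outfall 3: Q → 27710 L/s, C = (27270·432.9 + 437.0·425.0)/27710 = 432.8 mg/L.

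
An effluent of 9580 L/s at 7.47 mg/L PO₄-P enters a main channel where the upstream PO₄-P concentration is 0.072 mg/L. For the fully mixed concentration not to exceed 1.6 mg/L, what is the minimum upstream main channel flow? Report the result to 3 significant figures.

Set C_mix = 1.6: (Q·0.07200 + 9580·7.470) / (Q + 9580) = 1.6
→ Q = 9580·(7.470 − 1.6)/(1.6 − 0.07200) = 36800 L/s.

36800 L/s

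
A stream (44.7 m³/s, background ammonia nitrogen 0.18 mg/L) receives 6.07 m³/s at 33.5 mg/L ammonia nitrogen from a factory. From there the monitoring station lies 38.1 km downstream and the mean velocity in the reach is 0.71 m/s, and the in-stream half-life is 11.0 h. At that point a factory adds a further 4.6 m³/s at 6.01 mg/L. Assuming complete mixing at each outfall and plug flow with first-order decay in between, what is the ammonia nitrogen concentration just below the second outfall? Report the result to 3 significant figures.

Conservation of mass: C = (44.70·0.1800 + 6.070·33.50) / 50.77 = 211.4/50.77 = 4.164 mg/L; combined flow 50.77 m³/s.
Travel time t = 38.1·1000 / 0.71 = 53660 s = 14.91 h.
Half-life 11.0 h → k = ln 2 / 11.0 = 0.06301 h⁻¹ = 1.512 d⁻¹.
Decay over the reach: 4.164·exp(−kt) = 4.164·0.3909 = 1.628 mg/L.
At the second outfall, C = (50.77·1.628 + 4.600·6.010) / (50.77 + 4.600) = 1.992 mg/L.

1.99 mg/L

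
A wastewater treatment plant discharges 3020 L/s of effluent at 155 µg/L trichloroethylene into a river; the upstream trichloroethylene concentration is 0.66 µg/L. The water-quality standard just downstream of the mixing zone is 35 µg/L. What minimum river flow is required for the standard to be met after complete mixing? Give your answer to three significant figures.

10600 L/s

Set C_mix = 35: (Q·0.6600 + 3020·155.0) / (Q + 3020) = 35
→ Q = 3020·(155.0 − 35)/(35 − 0.6600) = 10550 L/s.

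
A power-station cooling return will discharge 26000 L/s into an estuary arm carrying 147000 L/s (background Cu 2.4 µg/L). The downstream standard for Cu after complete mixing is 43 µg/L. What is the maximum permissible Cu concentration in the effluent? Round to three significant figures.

273 µg/L

At the limit, (Qr·Cr + Qe·Cₑ)/(Qr + Qe) = 43:
Cₑ = (173000·43 − 147000·2.400) / 26000 = 272.5 µg/L.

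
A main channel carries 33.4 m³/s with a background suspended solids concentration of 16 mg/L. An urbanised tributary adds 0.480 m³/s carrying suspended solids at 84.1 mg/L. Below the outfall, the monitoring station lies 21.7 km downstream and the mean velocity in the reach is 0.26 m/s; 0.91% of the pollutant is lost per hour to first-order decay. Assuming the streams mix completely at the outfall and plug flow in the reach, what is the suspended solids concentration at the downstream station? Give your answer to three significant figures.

13.7 mg/L

Conservation of mass: C = (33.40·16.00 + 0.4800·84.10) / 33.88 = 574.8/33.88 = 16.96 mg/L.
Travel time t = 21.7·1000 / 0.26 = 83460 s = 23.18 h.
0.91%/h lost → k = −ln(1 − 0.0091) = 0.009142 h⁻¹.
Decay over the reach: 16.96·exp(−kt) = 16.96·0.8090 = 13.72 mg/L.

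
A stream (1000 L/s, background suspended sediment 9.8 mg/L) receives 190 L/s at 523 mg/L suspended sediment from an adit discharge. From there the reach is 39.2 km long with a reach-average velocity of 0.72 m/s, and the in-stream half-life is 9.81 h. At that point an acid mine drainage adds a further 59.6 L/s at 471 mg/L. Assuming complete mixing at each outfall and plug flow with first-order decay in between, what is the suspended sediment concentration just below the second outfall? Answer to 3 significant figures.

Flow-weighted average: C = (1000·9.800 + 190.0·523.0) / 1190 = 109200/1190 = 91.74 mg/L; combined flow 1190 L/s.
Travel time t = 39.2·1000 / 0.72 = 54440 s = 15.12 h.
Half-life 9.81 h → k = ln 2 / 9.81 = 0.07066 h⁻¹ = 1.696 d⁻¹.
Applying C = C₀e^(−kt): 91.74 × 0.3435 = 31.51 mg/L.
At the second outfall, C = (1190·31.51 + 59.60·471.0) / (1190 + 59.60) = 52.47 mg/L.

52.5 mg/L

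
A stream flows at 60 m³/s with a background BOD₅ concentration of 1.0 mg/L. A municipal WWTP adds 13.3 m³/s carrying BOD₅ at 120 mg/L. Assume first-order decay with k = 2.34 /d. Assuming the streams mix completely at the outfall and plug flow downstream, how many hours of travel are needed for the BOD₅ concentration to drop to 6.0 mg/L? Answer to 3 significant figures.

13.6 h

Conservation of mass: C = (60.00·1.000 + 13.30·120.0) / 73.30 = 1656/73.30 = 22.59 mg/L.
22.59·exp(−k·t) = 6.0 → t = ln(22.59/6.0)/k = 48950 s = 13.60 h.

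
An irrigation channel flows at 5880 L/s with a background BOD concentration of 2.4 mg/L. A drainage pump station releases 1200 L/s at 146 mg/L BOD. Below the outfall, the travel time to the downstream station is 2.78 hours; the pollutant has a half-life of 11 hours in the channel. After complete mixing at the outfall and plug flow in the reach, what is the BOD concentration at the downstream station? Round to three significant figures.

22.4 mg/L

Mixed concentration C = ΣQC/ΣQ = (5880·2.400 + 1200·146.0) / 7080 = 189300/7080 = 26.74 mg/L.
Half-life 11 h → k = ln 2 / 11 = 0.06301 h⁻¹ = 1.512 d⁻¹.
After decay, C = 26.74 × e^(−kt) = 26.74 × 0.8393 = 22.44 mg/L.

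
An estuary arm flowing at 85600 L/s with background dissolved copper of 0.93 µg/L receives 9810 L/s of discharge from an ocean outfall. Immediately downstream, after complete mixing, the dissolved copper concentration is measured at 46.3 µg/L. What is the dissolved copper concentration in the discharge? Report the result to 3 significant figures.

Mass balance: 85600·0.9300 + 9810·Cₑ = 95410·46.30
→ Cₑ = (95410·46.30 − 85600·0.9300) / 9810 = 442.2 µg/L.

442 µg/L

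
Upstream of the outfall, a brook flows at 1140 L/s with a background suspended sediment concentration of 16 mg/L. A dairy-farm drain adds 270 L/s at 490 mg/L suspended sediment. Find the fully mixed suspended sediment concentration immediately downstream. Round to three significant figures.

Mixed concentration C = ΣQC/ΣQ = (1140·16.00 + 270.0·490.0) / 1410 = 150500/1410 = 106.8 mg/L.

107 mg/L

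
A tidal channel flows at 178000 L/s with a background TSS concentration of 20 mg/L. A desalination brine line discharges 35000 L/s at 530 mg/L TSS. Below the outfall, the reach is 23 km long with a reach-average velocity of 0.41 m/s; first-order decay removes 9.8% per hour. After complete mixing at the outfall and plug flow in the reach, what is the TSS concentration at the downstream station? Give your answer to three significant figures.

20.8 mg/L

Mixed concentration C = ΣQC/ΣQ = (178000·20.00 + 35000·530.0) / 213000 = 22110000/213000 = 103.8 mg/L.
Travel time t = 23·1000 / 0.41 = 56100 s = 15.58 h.
9.8%/h lost → k = −ln(1 − 0.098) = 0.1031 h⁻¹.
First-order decay: C = 103.8·exp(−k·t) = 103.8·0.2004 = 20.81 mg/L.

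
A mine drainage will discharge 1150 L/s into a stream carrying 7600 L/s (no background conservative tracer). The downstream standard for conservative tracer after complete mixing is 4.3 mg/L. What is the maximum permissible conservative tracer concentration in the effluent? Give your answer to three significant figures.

At the limit, (Qr·Cr + Qe·Cₑ)/(Qr + Qe) = 4.3:
Cₑ = (8750·4.3 − 7600·0) / 1150 = 32.72 mg/L.

32.7 mg/L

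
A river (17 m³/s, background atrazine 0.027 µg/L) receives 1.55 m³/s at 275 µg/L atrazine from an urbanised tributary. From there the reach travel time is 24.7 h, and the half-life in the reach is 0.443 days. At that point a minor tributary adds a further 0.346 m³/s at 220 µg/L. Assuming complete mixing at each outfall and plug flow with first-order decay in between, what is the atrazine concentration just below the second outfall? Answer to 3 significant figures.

Mass balance: C = (17.00·0.02700 + 1.550·275.0) / 18.55 = 426.7/18.55 = 23.00 µg/L; combined flow 18.55 m³/s.
Half-life 0.443 d → k = ln 2 / 0.443 = 1.565 d⁻¹.
First-order decay: C = 23.00·exp(−k·t) = 23.00·0.1998 = 4.597 µg/L.
Second outfall: C = (18.55·4.597 + 0.3460·220.0)/18.90 = 8.541 µg/L.

8.54 µg/L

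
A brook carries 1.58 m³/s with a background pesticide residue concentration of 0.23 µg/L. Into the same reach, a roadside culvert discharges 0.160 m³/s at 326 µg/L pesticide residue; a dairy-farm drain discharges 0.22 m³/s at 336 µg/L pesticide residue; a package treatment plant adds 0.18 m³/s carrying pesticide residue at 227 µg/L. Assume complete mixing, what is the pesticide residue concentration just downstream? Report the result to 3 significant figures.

Mass balance: C = (1.580·0.2300 + 0.1600·326.0 + 0.2200·336.0 + 0.1800·227.0) / 2.140 = 167.3/2.140 = 78.18 µg/L.

78.2 µg/L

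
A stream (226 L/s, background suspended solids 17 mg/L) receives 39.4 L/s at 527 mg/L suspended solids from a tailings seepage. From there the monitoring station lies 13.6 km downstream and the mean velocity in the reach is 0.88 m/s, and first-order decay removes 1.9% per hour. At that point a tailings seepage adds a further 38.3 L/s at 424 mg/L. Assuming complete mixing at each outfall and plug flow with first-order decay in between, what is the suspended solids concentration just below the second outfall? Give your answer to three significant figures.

After mixing, C = (226.0·17.00 + 39.40·527.0) / 265.4 = 24610/265.4 = 92.71 mg/L; combined flow 265.4 L/s.
Travel time t = 13.6·1000 / 0.88 = 15450 s = 4.293 h.
1.9%/h lost → k = −ln(1 − 0.019) = 0.01918 h⁻¹.
First-order decay: C = 92.71·exp(−k·t) = 92.71·0.9209 = 85.38 mg/L.
At the second outfall, C = (265.4·85.38 + 38.30·424.0) / (265.4 + 38.30) = 128.1 mg/L.

128 mg/L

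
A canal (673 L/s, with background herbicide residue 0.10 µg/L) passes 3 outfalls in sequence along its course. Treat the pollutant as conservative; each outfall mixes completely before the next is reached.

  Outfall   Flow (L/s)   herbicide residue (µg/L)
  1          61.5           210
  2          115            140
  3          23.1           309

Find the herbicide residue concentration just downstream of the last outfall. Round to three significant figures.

Below outfall 1: Q → 734.5 L/s, C = (673.0·0.1000 + 61.50·210.0)/734.5 = 17.68 µg/L.
Below outfall 2: Q → 849.5 L/s, C = (734.5·17.68 + 115.0·140.0)/849.5 = 34.23 µg/L.
Below outfall 3: Q → 872.6 L/s, C = (849.5·34.23 + 23.10·309.0)/872.6 = 41.51 µg/L.

41.5 µg/L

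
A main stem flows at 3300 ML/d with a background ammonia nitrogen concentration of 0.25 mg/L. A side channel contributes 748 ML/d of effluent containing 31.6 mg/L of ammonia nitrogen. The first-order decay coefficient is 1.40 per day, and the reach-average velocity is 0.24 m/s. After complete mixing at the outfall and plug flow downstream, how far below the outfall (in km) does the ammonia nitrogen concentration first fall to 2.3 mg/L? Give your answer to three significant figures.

Conservation of mass: C = (3300·0.2500 + 748.0·31.60) / 4048 = 24460/4048 = 6.043 mg/L.
Set 6.043·exp(−k·t) = 2.3 → t = ln(6.043/2.3)/k = 59610 s = 16.56 h.
Distance = v·t = 0.24·59610 = 14310 m = 14.31 km.

14.3 km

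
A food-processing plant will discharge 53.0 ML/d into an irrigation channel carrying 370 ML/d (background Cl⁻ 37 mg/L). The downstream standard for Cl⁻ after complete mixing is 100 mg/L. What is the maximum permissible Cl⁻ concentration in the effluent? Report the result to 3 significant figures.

At the limit, (Qr·Cr + Qe·Cₑ)/(Qr + Qe) = 100:
Cₑ = (423.0·100 − 370.0·37.00) / 53.00 = 539.8 mg/L.

540 mg/L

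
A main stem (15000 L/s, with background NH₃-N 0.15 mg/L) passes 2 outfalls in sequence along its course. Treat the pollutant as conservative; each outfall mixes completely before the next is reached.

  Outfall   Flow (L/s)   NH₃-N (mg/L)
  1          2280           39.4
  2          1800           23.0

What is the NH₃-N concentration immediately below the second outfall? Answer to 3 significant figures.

7.00 mg/L

Below outfall 1: Q → 17280 L/s, C = (15000·0.1500 + 2280·39.40)/17280 = 5.329 mg/L.
Below outfall 2: Q → 19080 L/s, C = (17280·5.329 + 1800·23.00)/19080 = 6.996 mg/L.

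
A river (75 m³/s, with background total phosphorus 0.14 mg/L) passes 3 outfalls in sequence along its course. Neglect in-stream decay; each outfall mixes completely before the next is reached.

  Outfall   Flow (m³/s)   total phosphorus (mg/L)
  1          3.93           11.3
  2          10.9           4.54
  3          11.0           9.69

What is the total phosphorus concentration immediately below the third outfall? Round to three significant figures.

Outfall 1: combined Q = 78.93 m³/s; C = (75.00·0.1400 + 3.930·11.30)/78.93 = 0.6957 mg/L.
Outfall 2: combined Q = 89.83 m³/s; C = (78.93·0.6957 + 10.90·4.540)/89.83 = 1.162 mg/L.
Outfall 3: combined Q = 100.8 m³/s; C = (89.83·1.162 + 11.00·9.690)/100.8 = 2.092 mg/L.

2.09 mg/L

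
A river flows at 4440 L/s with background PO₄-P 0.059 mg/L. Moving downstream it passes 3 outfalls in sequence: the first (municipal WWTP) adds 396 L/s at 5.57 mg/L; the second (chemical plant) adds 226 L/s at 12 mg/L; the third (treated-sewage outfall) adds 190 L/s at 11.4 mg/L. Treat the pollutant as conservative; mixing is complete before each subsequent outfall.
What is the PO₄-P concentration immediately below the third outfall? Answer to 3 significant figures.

1.40 mg/L

After outfall 1: Q = 4440 + 396.0 = 4836 L/s; C = (4440·0.05900 + 396.0·5.570)/4836 = 0.5103 mg/L.
After outfall 2: Q = 4836 + 226.0 = 5062 L/s; C = (4836·0.5103 + 226.0·12.00)/5062 = 1.023 mg/L.
After outfall 3: Q = 5062 + 190.0 = 5252 L/s; C = (5062·1.023 + 190.0·11.40)/5252 = 1.399 mg/L.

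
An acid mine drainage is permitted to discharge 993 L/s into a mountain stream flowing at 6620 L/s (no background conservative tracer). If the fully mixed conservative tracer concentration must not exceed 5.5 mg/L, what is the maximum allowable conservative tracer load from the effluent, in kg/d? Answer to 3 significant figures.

3620 kg/d

Mass balance at the limit: 6620·0 + 993.0·Cₑ = 7613·5.5 → Cₑ = 42.17 mg/L.
993.0 L/s = 0.9930 m³/s. Load = 0.9930 m³/s × 42.17 g/m³ × 86 400 s/d = 3618 kg/d.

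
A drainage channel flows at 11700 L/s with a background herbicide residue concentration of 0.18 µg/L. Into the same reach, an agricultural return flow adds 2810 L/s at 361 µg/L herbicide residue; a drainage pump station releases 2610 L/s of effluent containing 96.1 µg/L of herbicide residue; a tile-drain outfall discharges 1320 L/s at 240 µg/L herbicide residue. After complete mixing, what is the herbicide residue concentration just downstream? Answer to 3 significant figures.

85.9 µg/L

Mixed concentration C = ΣQC/ΣQ = (11700·0.1800 + 2810·361.0 + 2610·96.10 + 1320·240.0) / 18440 = 1584000/18440 = 85.91 µg/L.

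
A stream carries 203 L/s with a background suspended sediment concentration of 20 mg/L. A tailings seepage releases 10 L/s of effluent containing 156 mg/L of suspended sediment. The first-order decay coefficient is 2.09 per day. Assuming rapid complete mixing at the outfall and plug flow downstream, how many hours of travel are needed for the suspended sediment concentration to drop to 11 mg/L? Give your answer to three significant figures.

Flow-weighted average: C = (203.0·20.00 + 10.00·156.0) / 213.0 = 5620/213.0 = 26.38 mg/L.
26.38·exp(−k·t) = 11 → t = ln(26.38/11)/k = 36170 s = 10.05 h.

10.0 h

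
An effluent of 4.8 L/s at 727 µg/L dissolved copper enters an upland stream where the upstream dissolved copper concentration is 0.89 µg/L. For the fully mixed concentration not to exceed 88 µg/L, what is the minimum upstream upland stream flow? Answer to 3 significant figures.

Set C_mix = 88: (Q·0.8900 + 4.800·727.0) / (Q + 4.800) = 88
→ Q = 4.800·(727.0 − 88)/(88 − 0.8900) = 35.21 L/s.

35.2 L/s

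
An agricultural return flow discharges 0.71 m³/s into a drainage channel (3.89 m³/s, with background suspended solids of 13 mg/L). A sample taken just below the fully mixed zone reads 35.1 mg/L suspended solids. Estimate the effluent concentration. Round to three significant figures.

156 mg/L

Mass balance: 3.890·13.00 + 0.7100·Cₑ = 4.600·35.10
→ Cₑ = (4.600·35.10 − 3.890·13.00) / 0.7100 = 156.2 mg/L.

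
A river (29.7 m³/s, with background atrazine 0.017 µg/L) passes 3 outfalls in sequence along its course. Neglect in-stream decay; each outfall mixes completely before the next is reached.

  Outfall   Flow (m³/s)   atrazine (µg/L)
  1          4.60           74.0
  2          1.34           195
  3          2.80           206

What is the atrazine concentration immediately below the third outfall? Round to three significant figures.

Outfall 1: combined Q = 34.30 m³/s; C = (29.70·0.01700 + 4.600·74.00)/34.30 = 9.939 µg/L.
Outfall 2: combined Q = 35.64 m³/s; C = (34.30·9.939 + 1.340·195.0)/35.64 = 16.90 µg/L.
Outfall 3: combined Q = 38.44 m³/s; C = (35.64·16.90 + 2.800·206.0)/38.44 = 30.67 µg/L.

30.7 µg/L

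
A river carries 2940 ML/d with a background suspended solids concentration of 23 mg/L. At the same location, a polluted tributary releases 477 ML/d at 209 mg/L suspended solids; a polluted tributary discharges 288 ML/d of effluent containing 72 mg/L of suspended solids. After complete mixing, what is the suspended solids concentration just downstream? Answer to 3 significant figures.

Flow-weighted average: C = (2940·23.00 + 477.0·209.0 + 288.0·72.00) / 3705 = 188000/3705 = 50.76 mg/L.

50.8 mg/L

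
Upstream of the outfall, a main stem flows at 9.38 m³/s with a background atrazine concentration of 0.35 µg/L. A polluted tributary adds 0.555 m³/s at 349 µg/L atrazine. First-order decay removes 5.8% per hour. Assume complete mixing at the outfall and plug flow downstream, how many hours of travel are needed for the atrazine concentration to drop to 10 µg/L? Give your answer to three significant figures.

Conservation of mass: C = (9.380·0.3500 + 0.5550·349.0) / 9.935 = 197.0/9.935 = 19.83 µg/L.
5.8%/h lost → k = −ln(1 − 0.058) = 0.05975 h⁻¹.
19.83·exp(−k·t) = 10 → t = ln(19.83/10)/k = 41240 s = 11.46 h.

11.5 h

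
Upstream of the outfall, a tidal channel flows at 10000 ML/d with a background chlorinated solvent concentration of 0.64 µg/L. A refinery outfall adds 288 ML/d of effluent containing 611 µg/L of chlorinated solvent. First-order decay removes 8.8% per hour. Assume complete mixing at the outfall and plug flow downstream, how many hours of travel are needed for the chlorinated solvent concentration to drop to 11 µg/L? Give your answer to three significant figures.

5.18 h

Mass balance: C = (10000·0.6400 + 288.0·611.0) / 10290 = 182400/10290 = 17.73 µg/L.
8.8%/h lost → k = −ln(1 − 0.088) = 0.09212 h⁻¹.
17.73·exp(−k·t) = 11 → t = ln(17.73/11)/k = 18650 s = 5.180 h.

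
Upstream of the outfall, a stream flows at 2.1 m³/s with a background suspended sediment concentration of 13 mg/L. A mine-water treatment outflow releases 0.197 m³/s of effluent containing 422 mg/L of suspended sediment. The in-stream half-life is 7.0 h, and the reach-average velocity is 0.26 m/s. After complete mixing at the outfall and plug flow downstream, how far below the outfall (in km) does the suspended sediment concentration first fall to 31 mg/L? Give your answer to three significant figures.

Mass balance: C = (2.100·13.00 + 0.1970·422.0) / 2.297 = 110.4/2.297 = 48.08 mg/L.
Half-life 7.0 h → k = ln 2 / 7.0 = 0.09902 h⁻¹ = 2.377 d⁻¹.
Set 48.08·exp(−k·t) = 31 → t = ln(48.08/31)/k = 15950 s = 4.432 h.
Distance = v·t = 0.26·15950 = 4148 m = 4.148 km.

4.15 km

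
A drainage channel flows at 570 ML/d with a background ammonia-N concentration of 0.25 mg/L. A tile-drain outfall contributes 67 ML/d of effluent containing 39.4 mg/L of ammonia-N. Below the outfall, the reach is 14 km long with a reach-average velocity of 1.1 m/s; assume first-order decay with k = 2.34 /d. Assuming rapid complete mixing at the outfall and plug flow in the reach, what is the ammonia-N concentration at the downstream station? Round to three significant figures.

Mass balance: C = (570.0·0.2500 + 67.00·39.40) / 637.0 = 2782/637.0 = 4.368 mg/L.
Travel time t = 14·1000 / 1.1 = 12730 s = 3.535 h.
First-order decay: C = 4.368·exp(−k·t) = 4.368·0.7084 = 3.094 mg/L.

3.09 mg/L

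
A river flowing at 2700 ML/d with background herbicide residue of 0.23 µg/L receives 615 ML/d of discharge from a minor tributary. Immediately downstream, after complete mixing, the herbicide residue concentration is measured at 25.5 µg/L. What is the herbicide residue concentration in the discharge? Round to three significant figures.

Mass balance: 2700·0.2300 + 615.0·Cₑ = 3315·25.50
→ Cₑ = (3315·25.50 − 2700·0.2300) / 615.0 = 136.4 µg/L.

136 µg/L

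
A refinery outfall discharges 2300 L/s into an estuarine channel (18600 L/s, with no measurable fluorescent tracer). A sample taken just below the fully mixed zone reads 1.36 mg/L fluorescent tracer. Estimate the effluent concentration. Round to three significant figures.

12.4 mg/L

Mass balance: 18600·0 + 2300·Cₑ = 20900·1.360
→ Cₑ = (20900·1.360 − 18600·0) / 2300 = 12.36 mg/L.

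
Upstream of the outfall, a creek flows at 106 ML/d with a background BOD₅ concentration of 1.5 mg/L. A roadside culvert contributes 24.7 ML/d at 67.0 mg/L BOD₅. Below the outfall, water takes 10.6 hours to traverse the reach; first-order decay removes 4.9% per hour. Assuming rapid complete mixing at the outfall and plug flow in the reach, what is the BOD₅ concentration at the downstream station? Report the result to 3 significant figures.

Mixed concentration C = ΣQC/ΣQ = (106.0·1.500 + 24.70·67.00) / 130.7 = 1814/130.7 = 13.88 mg/L.
4.9%/h lost → k = −ln(1 − 0.049) = 0.05024 h⁻¹.
Decay over the reach: 13.88·exp(−kt) = 13.88·0.5871 = 8.148 mg/L.

8.15 mg/L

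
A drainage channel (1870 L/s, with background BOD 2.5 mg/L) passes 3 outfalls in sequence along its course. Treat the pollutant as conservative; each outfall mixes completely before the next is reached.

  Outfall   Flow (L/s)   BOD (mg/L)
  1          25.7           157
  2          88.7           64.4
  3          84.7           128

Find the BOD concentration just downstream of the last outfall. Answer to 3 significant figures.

Below outfall 1: Q → 1896 L/s, C = (1870·2.500 + 25.70·157.0)/1896 = 4.595 mg/L.
Below outfall 2: Q → 1984 L/s, C = (1896·4.595 + 88.70·64.40)/1984 = 7.268 mg/L.
Below outfall 3: Q → 2069 L/s, C = (1984·7.268 + 84.70·128.0)/2069 = 12.21 mg/L.

12.2 mg/L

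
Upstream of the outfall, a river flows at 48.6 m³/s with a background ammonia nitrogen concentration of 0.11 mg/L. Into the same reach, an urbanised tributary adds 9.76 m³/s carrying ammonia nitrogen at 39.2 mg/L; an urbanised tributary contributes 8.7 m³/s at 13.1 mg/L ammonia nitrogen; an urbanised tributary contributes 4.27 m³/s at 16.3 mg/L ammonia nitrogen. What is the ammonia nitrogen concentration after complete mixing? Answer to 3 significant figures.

8.01 mg/L

Mass balance: C = (48.60·0.1100 + 9.760·39.20 + 8.700·13.10 + 4.270·16.30) / 71.33 = 571.5/71.33 = 8.012 mg/L.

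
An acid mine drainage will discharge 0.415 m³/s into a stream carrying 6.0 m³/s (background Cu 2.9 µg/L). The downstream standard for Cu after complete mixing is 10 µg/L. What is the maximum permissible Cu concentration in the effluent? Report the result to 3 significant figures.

113 µg/L

At the limit, (Qr·Cr + Qe·Cₑ)/(Qr + Qe) = 10:
Cₑ = (6.415·10 − 6.000·2.900) / 0.4150 = 112.7 µg/L.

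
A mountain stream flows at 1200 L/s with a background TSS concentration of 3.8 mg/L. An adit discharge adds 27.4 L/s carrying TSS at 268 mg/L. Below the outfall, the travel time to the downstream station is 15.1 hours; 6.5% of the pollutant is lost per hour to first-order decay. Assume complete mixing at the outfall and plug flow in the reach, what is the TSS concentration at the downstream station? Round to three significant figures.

3.52 mg/L

Mass balance: C = (1200·3.800 + 27.40·268.0) / 1227 = 11900/1227 = 9.698 mg/L.
6.5%/h lost → k = −ln(1 − 0.065) = 0.06721 h⁻¹.
After decay, C = 9.698 × e^(−kt) = 9.698 × 0.3625 = 3.515 mg/L.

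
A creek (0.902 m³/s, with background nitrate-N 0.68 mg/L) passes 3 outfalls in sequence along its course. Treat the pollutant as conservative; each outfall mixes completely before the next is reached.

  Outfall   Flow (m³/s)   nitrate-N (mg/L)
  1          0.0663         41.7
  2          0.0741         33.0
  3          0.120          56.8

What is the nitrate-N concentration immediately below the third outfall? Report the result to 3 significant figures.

Outfall 1: combined Q = 0.9683 m³/s; C = (0.9020·0.6800 + 0.06630·41.70)/0.9683 = 3.489 mg/L.
Outfall 2: combined Q = 1.042 m³/s; C = (0.9683·3.489 + 0.07410·33.00)/1.042 = 5.587 mg/L.
Outfall 3: combined Q = 1.162 m³/s; C = (1.042·5.587 + 0.1200·56.80)/1.162 = 10.87 mg/L.

10.9 mg/L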